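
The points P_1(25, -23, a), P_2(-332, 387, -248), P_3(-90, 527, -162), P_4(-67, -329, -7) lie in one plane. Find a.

-17

The points are coplanar iff P_1P_2 · (P_1P_3 × P_1P_4) = 0.
Expanding, this is linear in a: (210372)a + (3576324) = 0.
So a = -17.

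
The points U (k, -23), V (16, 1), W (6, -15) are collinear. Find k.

1

Collinearity: (U − V) must be parallel to (W − V) = (-10, -16).
Cross-multiplying the components: (k − 16)·(-16) = (-24)·(-10).
Solving gives k = 1.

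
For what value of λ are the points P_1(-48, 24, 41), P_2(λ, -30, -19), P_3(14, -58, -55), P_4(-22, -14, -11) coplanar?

Normal to plane P_1P_3P_4: n = (616, 728, -224); plane equation n·P = -21280.
Requiring n·P_2 = -21280: (616)λ + (-17584) = -21280.
So λ = -6.

-6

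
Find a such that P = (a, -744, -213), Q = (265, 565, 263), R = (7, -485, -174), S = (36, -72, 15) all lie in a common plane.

-348

The points are coplanar iff PQ · (PR × PS) = 0.
Expanding, this is linear in a: (17969)a + (6253212) = 0.
So a = -348.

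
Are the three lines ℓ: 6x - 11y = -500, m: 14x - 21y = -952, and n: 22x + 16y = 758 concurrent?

The three lines meet at one point iff the augmented coefficient matrix [aᵢ bᵢ cᵢ] has rank < 3, i.e. its determinant vanishes.
Here the determinant is 0.
It vanishes, so the lines are concurrent at (1, 46).

Yes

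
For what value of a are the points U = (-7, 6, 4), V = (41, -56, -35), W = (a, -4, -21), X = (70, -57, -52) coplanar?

33

The points are coplanar iff UV · (UW × UX) = 0.
Expanding, this is linear in a: (-1015)a + (33495) = 0.
So a = 33.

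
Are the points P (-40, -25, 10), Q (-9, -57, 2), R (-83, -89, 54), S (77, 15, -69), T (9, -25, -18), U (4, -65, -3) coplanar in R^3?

The plane through P, Q, R has normal n = PQ × PR = (-1920, -1020, -3360) and equation n·X = 68700.
Checking the remaining points: n·S = 68700, n·T = 68700, n·U = 68700.
All equal 68700, so all 6 points lie in one plane.

Yes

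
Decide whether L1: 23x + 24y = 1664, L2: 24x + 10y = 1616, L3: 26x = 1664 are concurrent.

Yes

Intersecting L1 and L2: solving the 2×2 system gives (x, y) = (64, 8).
Substitute into L3: (26)(64) + (0)(8) = 1664.
This equals 1664, so (64, 8) lies on all three lines and they are concurrent.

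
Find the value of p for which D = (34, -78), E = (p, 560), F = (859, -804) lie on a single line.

-691

Collinearity: (E − D) must be parallel to (F − D) = (825, -726).
Cross-multiplying the components: (p − 34)·(-726) = (638)·(825).
Solving gives p = -691.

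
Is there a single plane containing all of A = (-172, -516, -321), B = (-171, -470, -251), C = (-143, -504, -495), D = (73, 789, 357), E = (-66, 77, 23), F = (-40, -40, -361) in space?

The plane through A, B, C has normal n = AB × AC = (-8844, 2204, -1322) and equation n·P = 808266.
Checking the remaining points: n·D = 621390, n·E = 723006, n·F = 742842.
Since n·D = 621390 ≠ 808266, D is off the plane and the points are not all coplanar.

No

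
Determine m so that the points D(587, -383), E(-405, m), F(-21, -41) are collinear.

The three points are collinear iff det[DE; DF] = 0.
This determinant is linear in m: (608)m + (-106400) = 0, so m = 175.

175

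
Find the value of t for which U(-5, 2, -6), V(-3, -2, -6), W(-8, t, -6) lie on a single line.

8

Direction UV = (2, -4, 0). From the x-coordinate of W, the parameter along the line is τ = (-8 − (-5))/2 = -3/2.
Then t = 2 + (-3/2)·(-4) = 8.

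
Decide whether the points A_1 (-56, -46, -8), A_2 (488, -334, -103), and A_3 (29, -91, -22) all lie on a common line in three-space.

A_1A_2 = (544, -288, -95), A_1A_3 = (85, -45, -14).
Comparing components 2 and 3: (-288)(-14) − (-95)(-45) = -243 ≠ 0, so A_1A_2 and A_1A_3 are not parallel and the points are not collinear.

No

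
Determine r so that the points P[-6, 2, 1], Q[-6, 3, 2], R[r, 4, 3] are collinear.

-6

Collinearity requires PQ × PR = 0; each component is linear in r.
The y-component gives (1)r + (6) = 0, so r = -6.
The remaining components then also vanish.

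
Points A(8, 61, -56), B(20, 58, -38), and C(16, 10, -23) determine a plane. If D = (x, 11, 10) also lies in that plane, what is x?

40

The plane through A, B, C has equation 819x − 252y − 588z = 24108.
Substituting D: (819)x + (-8652) = 24108, so x = 40.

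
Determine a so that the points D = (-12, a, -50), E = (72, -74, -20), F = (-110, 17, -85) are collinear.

Collinearity requires DE × DF = 0; each component is linear in a.
The x-component gives (65)a + (2080) = 0, so a = -32.
The remaining components then also vanish.

-32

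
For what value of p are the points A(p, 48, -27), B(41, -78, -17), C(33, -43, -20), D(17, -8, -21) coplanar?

9

Coplanarity ⇔ det[AB; AC; AD] = 0.
Expanding, this is linear in p: (-70)p + (630) = 0.
So p = 9.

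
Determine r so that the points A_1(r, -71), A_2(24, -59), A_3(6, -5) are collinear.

28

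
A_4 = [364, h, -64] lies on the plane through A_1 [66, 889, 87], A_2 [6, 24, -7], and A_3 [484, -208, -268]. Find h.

The plane through A_1, A_2, A_3 has equation 203957x − 60592y + 427390z = -3222196.
Substituting A_4: (-60592)h + (46887388) = -3222196, so h = 827.

827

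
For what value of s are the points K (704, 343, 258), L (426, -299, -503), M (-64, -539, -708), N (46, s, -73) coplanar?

The points are coplanar iff KL · (KM × KN) = 0.
Expanding, this is linear in s: (315900)s + (7265700) = 0.
So s = -23.

-23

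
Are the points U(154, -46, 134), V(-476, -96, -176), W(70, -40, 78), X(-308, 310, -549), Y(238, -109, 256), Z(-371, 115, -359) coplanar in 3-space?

No

The plane through U, V, W has normal n = UV × UW = (4660, -9240, -7980) and equation n·P = 73360.
Checking the remaining points: n·X = 81340, n·Y = 73360, n·Z = 73360.
Since n·X = 81340 ≠ 73360, X is off the plane and the points are not all coplanar.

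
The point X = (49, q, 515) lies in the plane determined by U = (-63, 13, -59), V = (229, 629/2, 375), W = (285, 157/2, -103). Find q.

Coplanarity requires UV · (UW × UX) = 0.
UV = (292, 603/2, 434), UW = (348, 131/2, -44); the triple product is linear in q with coefficient 163880 and constant term -56046960.
Setting it to zero: q = 342.

342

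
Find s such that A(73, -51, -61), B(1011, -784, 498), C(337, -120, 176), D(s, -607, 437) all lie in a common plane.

855

Normal to plane ABC: n = (-135150, -74730, 128790); plane equation n·P = -13910910.
Requiring n·D = -13910910: (-135150)s + (101642340) = -13910910.
So s = 855.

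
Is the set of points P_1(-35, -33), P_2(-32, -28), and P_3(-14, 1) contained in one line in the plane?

No

P_1P_2 = (3, 5), P_1P_3 = (21, 34).
det[P_1P_2; P_1P_3] = (3)(34) − (5)(21) = -3.
The determinant is nonzero, so they are not collinear.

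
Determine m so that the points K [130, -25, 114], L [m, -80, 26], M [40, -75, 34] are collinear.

31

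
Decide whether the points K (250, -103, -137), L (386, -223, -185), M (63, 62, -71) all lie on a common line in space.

Yes

KL = (136, -120, -48), KM = (-187, 165, 66).
Each component of KM is -11/8 times the corresponding component of KL, so KM = -11/8·KL and the points are collinear.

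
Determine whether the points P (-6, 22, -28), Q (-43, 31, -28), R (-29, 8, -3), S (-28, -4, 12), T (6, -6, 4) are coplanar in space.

Yes

The plane through P, Q, R has normal n = PQ × PR = (225, 925, 725) and equation n·X = -1300.
Checking the remaining points: n·S = -1300, n·T = -1300.
All equal -1300, so all 5 points lie in one plane.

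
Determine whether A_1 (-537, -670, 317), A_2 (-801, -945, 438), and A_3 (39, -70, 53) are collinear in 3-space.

A_1A_2 = (-264, -275, 121), A_1A_3 = (576, 600, -264).
Each component of A_1A_3 is -24/11 times the corresponding component of A_1A_2, so A_1A_3 = -24/11·A_1A_2 and the points are collinear.

Yes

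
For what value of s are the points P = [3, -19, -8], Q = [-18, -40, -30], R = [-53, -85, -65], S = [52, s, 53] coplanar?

-28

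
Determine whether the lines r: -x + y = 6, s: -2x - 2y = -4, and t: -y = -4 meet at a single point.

Lines aᵢx + bᵢy = cᵢ with pairwise distinct directions are concurrent exactly when det[aᵢ bᵢ cᵢ] = 0.
Here the determinant is 0.
It vanishes, so the lines are concurrent at (-2, 4).

Yes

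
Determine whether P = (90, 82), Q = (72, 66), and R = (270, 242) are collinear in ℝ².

Yes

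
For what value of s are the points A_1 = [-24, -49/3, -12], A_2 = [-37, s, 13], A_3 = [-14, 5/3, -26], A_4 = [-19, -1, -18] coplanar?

Normal to plane A_1A_3A_4: n = (320/3, -10, 190/3); plane equation n·P = -9470/3.
Requiring n·A_2 = -9470/3: (-10)s + (-9370/3) = -9470/3.
So s = 10/3.

10/3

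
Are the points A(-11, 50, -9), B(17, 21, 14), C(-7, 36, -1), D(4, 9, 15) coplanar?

No

The four points are coplanar iff the 3×3 determinant with rows AB, AC, AD is zero.
Rows: (28, -29, 23), (4, -14, 8), (15, -41, 24).
Expanding along the first row: (28)(-8) − (-29)(-24) + (23)(46) = 138.
Nonzero ⇒ not coplanar.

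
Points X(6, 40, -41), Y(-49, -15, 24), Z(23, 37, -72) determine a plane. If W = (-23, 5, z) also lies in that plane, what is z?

-10

A normal to the plane is n = XY × XZ = (1900, -600, 1100).
W lies in the plane iff n · XW = 0.
This gives (1100)z + (11000) = 0, so z = -10.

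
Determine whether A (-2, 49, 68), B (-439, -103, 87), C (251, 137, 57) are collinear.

Yes

AB = (-437, -152, 19), AC = (253, 88, -11).
Each component of AC is -11/19 times the corresponding component of AB, so AC = -11/19·AB and the points are collinear.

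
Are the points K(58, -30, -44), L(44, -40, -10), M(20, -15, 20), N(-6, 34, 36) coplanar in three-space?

No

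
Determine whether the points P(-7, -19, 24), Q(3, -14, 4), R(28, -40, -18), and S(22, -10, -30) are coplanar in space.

Yes

The four points are coplanar iff the 3×3 determinant with rows PQ, PR, PS is zero.
Rows: (10, 5, -20), (35, -21, -42), (29, 9, -54).
Expanding along the first row: (10)(1512) − (5)(-672) + (-20)(924) = 0.
Zero determinant ⇒ coplanar.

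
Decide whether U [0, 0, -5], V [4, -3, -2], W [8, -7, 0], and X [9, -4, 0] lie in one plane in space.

With U as base: UV = (4, -3, 3), UW = (8, -7, 5), UX = (9, -4, 5).
UW × UX = (-15, 5, 31).
UV · (UW × UX) = 18.
Since 18 ≠ 0, the four points are not coplanar.

No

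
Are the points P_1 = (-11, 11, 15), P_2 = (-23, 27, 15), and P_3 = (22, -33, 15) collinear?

P_1P_2 = (-12, 16, 0), P_1P_3 = (33, -44, 0).
Each component of P_1P_3 is -11/4 times the corresponding component of P_1P_2, so P_1P_3 = -11/4·P_1P_2 and the points are collinear.

Yes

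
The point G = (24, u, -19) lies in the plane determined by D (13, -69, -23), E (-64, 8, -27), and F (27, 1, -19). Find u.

8

A normal to the plane is n = DE × DF = (588, 252, -6468).
G lies in the plane iff n · DG = 0.
This gives (252)u + (-2016) = 0, so u = 8.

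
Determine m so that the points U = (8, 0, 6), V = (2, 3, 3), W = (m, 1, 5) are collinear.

6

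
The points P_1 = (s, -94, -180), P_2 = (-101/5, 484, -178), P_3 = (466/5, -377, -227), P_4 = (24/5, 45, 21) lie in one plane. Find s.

257/5

Coplanarity ⇔ det[P_1P_2; P_1P_3; P_1P_4] = 0.
Expanding, this is linear in s: (192850)s + (-9912490) = 0.
So s = 257/5.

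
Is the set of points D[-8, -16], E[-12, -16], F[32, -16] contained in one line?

DE = (-4, 0), DF = (40, 0).
Checking proportionality: DF = -10·DE, so the vectors are parallel and the points are collinear.

Yes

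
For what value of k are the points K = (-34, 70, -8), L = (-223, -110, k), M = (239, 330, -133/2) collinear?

65/2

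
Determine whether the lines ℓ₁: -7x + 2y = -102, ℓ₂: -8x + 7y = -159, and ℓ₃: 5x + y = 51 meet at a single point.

Yes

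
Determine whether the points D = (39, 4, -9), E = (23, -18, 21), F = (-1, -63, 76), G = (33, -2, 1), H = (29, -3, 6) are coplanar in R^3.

The plane through D, E, F has normal n = DE × DF = (140, 160, 192) and equation n·P = 4372.
Checking the remaining points: n·G = 4492, n·H = 4732.
Since n·G = 4492 ≠ 4372, G is off the plane and the points are not all coplanar.

No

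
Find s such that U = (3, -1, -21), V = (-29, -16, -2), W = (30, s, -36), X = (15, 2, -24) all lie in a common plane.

Normal to plane UVX: n = (-12, 132, 84); plane equation n·P = -1932.
Requiring n·W = -1932: (132)s + (-3384) = -1932.
So s = 11.

11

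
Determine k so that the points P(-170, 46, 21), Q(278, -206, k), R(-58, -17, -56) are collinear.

-287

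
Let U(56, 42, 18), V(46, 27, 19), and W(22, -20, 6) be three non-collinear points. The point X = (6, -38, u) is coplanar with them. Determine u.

16

A normal to the plane is n = UV × UW = (242, -154, 110).
X lies in the plane iff n · UX = 0.
This gives (110)u + (-1760) = 0, so u = 16.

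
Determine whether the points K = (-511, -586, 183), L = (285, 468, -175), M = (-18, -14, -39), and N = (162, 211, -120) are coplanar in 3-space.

Yes

A normal to the plane through K, L, M is n = KL × KM = (-29212, 218, -64310).
The plane has equation n·P = 3030854. For N: n·N = 3030854.
Equal, so N lies in the plane and all four are coplanar.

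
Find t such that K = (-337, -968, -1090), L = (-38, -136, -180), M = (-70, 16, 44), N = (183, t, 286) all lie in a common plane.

Normal to plane KLM: n = (48048, -96096, 72072); plane equation n·P = -1729728.
Requiring n·N = -1729728: (-96096)t + (29405376) = -1729728.
So t = 324.

324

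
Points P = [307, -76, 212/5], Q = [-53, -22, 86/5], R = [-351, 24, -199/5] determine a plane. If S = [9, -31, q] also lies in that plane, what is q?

66/5

A normal to the plane is n = PQ × PR = (-9594/5, -65052/5, -468).
S lies in the plane iff n · PS = 0.
This gives (-468)q + (30888/5) = 0, so q = 66/5.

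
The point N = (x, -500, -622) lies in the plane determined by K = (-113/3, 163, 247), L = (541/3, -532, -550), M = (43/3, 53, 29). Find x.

A normal to the plane is n = KL × KM = (63840, 6080, 12160).
N lies in the plane iff n · KN = 0.
This gives (63840)x + (-12193440) = 0, so x = 191.

191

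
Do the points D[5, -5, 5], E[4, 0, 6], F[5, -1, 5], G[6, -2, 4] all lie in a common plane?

A normal to the plane through D, E, F is n = DE × DF = (-4, 0, -4).
The plane has equation n·P = -40. For G: n·G = -40.
Equal, so G lies in the plane and all four are coplanar.

Yes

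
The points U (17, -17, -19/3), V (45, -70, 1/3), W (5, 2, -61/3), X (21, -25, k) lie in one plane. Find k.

Normal to plane UVW: n = (1846/3, 312, -104); plane equation n·P = 17446/3.
Requiring n·X = 17446/3: (-104)k + (5122) = 17446/3.
So k = -20/3.

-20/3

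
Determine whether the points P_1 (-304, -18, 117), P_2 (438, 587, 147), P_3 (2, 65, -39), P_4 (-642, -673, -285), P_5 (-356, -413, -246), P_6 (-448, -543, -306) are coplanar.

No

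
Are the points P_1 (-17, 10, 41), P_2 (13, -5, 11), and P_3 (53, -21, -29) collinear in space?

P_1P_2 = (30, -15, -30), P_1P_3 = (70, -31, -70).
Comparing components 2 and 3: (-15)(-70) − (-30)(-31) = 120 ≠ 0, so P_1P_2 and P_1P_3 are not parallel and the points are not collinear.

No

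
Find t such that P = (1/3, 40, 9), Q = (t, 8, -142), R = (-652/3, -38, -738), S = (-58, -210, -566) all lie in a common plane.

-103/3

Normal to plane PRS: n = (-141900, -244750/3, 149600/3); plane equation n·X = -8585500/3.
Requiring n·Q = -8585500/3: (-141900)t + (-23201200/3) = -8585500/3.
So t = -103/3.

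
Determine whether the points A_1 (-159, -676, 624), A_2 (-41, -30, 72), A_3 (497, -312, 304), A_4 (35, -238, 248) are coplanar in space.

A normal to the plane through A_1, A_2, A_3 is n = A_1A_2 × A_1A_3 = (-5792, -324352, -380824).
The plane has equation n·P = -17451296. For A_4: n·A_4 = -17451296.
Equal, so A_4 lies in the plane and all four are coplanar.

Yes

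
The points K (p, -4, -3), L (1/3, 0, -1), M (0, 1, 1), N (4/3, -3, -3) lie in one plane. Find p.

The points are coplanar iff KL · (KM × KN) = 0.
Expanding, this is linear in p: (-4)p + (20/3) = 0.
So p = 5/3.

5/3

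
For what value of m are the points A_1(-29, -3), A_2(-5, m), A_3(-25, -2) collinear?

3

Collinearity: (A_2 − A_1) must be parallel to (A_3 − A_1) = (4, 1).
Cross-multiplying the components: (m − (-3))·(4) = (24)·(1).
Solving gives m = 3.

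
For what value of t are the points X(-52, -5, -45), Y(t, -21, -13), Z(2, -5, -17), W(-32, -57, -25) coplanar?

Normal to plane XZW: n = (1456, -520, -2808); plane equation n·P = 53248.
Requiring n·Y = 53248: (1456)t + (47424) = 53248.
So t = 4.

4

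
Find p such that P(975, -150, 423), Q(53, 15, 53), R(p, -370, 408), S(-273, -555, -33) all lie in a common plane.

896

Normal to plane PQS: n = (-225090, 41328, 579330); plane equation n·X = 19394640.
Requiring n·R = 19394640: (-225090)p + (221075280) = 19394640.
So p = 896.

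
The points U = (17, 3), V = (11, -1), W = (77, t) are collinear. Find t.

43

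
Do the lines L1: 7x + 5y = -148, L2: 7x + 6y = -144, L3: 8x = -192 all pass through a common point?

Intersecting L1 and L2: solving the 2×2 system gives (x, y) = (-24, 4).
Substitute into L3: (8)(-24) + (0)(4) = -192.
This equals -192, so (-24, 4) lies on all three lines and they are concurrent.

Yes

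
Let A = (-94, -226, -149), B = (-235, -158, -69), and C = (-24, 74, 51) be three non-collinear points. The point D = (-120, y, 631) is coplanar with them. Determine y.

852

The plane through A, B, C has equation −10400x + 33800y − 47060z = 350740.
Substituting D: (33800)y + (-28446860) = 350740, so y = 852.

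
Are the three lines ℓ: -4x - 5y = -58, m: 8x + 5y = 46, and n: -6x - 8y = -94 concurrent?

Yes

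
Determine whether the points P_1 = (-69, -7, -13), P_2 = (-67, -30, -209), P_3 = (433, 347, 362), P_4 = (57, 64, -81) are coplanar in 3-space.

The four points are coplanar iff the 3×3 determinant with rows P_1P_2, P_1P_3, P_1P_4 is zero.
Rows: (2, -23, -196), (502, 354, 375), (126, 71, -68).
Expanding along the first row: (2)(-50697) − (-23)(-81386) + (-196)(-8962) = -216720.
Nonzero ⇒ not coplanar.

No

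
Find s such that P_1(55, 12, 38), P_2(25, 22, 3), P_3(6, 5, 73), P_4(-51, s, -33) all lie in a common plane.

34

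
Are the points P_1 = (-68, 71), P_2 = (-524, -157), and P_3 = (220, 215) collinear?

Yes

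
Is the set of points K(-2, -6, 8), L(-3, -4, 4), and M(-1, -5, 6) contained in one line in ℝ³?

KL = (-1, 2, -4), KM = (1, 1, -2).
Comparing components 3 and 1: (-4)(1) − (-1)(-2) = -6 ≠ 0, so KL and KM are not parallel and the points are not collinear.

No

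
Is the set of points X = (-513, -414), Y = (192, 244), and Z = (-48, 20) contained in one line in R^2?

XY = (705, 658), XZ = (465, 434).
Checking proportionality: XZ = 31/47·XY, so the vectors are parallel and the points are collinear.

Yes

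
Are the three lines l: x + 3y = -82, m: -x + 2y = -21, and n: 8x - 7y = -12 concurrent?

Intersecting l and m: solving the 2×2 system gives (x, y) = (-101/5, -103/5).
Substitute into n: (8)(-101/5) + (-7)(-103/5) = -87/5.
But n requires -12 ≠ -87/5, so the three lines have no common point.

No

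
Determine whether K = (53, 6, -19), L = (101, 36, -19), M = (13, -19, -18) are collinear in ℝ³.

No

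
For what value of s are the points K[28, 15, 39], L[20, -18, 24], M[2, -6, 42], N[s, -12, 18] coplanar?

36

Normal to plane KLM: n = (-414, 414, -690); plane equation n·P = -32292.
Requiring n·N = -32292: (-414)s + (-17388) = -32292.
So s = 36.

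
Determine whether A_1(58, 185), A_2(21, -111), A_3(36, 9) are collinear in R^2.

A_1A_2 = (-37, -296), A_1A_3 = (-22, -176).
det[A_1A_2; A_1A_3] = (-37)(-176) − (-296)(-22) = 0.
The determinant is zero, so the points are collinear.

Yes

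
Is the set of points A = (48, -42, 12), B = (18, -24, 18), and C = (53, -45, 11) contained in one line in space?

Yes

AB = (-30, 18, 6), AC = (5, -3, -1).
AB × AC = (0, 0, 0).
The cross product vanishes, so the three points are collinear.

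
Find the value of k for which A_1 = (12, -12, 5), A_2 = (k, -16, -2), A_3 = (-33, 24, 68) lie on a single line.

17

Direction A_1A_3 = (-45, 36, 63). From the y-coordinate of A_2, the parameter along the line is τ = (-16 − (-12))/36 = -1/9.
Then k = 12 + (-1/9)·(-45) = 17.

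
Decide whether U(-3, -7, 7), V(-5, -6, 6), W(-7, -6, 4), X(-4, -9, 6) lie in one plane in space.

No

A normal to the plane through U, V, W is n = UV × UW = (-2, -2, 2).
The plane has equation n·P = 34. For X: n·X = 38.
38 ≠ 34, so X is off the plane.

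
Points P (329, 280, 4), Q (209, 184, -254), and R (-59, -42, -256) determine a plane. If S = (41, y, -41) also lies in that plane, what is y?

38

The plane through P, Q, R has equation −58116x + 68904y + 1392z = 178524.
Substituting S: (68904)y + (-2439828) = 178524, so y = 38.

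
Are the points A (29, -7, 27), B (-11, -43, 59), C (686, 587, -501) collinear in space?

No

AB = (-40, -36, 32), AC = (657, 594, -528).
AB × AC = (0, -96, -108).
The cross product is nonzero, so the points do not lie on one line.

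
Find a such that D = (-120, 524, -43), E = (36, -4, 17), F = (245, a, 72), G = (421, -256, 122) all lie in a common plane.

-92

The points are coplanar iff DE · (DF × DG) = 0.
Expanding, this is linear in a: (-6720)a + (-618240) = 0.
So a = -92.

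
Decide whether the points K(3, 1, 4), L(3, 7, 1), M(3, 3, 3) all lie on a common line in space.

KL = (0, 6, -3), KM = (0, 2, -1).
Each component of KM is 1/3 times the corresponding component of KL, so KM = 1/3·KL and the points are collinear.

Yes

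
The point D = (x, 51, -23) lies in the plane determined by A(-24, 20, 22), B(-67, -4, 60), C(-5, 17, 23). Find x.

Coplanarity requires AB · (AC × AD) = 0.
AB = (-43, -24, 38), AC = (19, -3, 1); the triple product is linear in x with coefficient 90 and constant term -450.
Setting it to zero: x = 5.

5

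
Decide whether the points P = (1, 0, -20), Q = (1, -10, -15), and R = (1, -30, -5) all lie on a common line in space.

Yes

PQ = (0, -10, 5), PR = (0, -30, 15).
Each component of PR is 3 times the corresponding component of PQ, so PR = 3·PQ and the points are collinear.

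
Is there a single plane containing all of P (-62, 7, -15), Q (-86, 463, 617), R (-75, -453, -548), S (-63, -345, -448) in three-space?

Yes

With P as base: PQ = (-24, 456, 632), PR = (-13, -460, -533), PS = (-1, -352, -433).
PR × PS = (11564, -5096, 4116).
PQ · (PR × PS) = 0.
The scalar triple product vanishes, so the four points are coplanar.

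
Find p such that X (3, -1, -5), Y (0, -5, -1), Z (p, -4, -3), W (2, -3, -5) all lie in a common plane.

Coplanarity ⇔ det[XY; XZ; XW] = 0.
Expanding, this is linear in p: (-8)p + (8) = 0.
So p = 1.

1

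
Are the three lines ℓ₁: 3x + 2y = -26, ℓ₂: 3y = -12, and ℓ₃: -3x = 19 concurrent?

Lines aᵢx + bᵢy = cᵢ with pairwise distinct directions are concurrent exactly when det[aᵢ bᵢ cᵢ] = 0.
Here the determinant is 9.
Nonzero, so no common point exists.

No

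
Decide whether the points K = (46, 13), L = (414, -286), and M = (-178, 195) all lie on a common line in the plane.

Yes

KL = (368, -299), KM = (-224, 182).
Checking proportionality: KM = -14/23·KL, so the vectors are parallel and the points are collinear.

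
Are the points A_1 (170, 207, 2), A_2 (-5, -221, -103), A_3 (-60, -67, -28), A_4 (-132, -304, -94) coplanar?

Yes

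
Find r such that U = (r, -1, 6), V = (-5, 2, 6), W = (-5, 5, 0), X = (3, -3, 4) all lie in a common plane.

The points are coplanar iff UV · (UW × UX) = 0.
Expanding, this is linear in r: (36)r + (36) = 0.
So r = -1.

-1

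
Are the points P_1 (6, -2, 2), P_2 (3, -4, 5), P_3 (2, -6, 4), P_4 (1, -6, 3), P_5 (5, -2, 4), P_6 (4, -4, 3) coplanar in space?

The plane through P_1, P_2, P_3 has normal n = P_1P_2 × P_1P_3 = (8, -6, 4) and equation n·P = 68.
Checking the remaining points: n·P_4 = 56, n·P_5 = 68, n·P_6 = 68.
Since n·P_4 = 56 ≠ 68, P_4 is off the plane and the points are not all coplanar.

No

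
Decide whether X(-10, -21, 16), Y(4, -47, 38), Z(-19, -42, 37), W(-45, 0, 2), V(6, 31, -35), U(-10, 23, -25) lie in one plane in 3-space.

Yes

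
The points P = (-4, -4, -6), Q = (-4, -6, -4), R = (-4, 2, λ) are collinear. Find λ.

-12

Direction PQ = (0, -2, 2). From the y-coordinate of R, the parameter along the line is τ = (2 − (-4))/(-2) = -3.
Then λ = (-6) + (-3)·(2) = -12.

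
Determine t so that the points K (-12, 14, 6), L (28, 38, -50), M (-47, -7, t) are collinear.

55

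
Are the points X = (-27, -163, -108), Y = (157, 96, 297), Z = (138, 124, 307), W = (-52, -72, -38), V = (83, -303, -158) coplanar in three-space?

The plane through X, Y, Z has normal n = XY × XZ = (-8750, -9535, 10073) and equation n·P = 702571.
Checking the remaining points: n·W = 758746, n·V = 571321.
Since n·W = 758746 ≠ 702571, W is off the plane and the points are not all coplanar.

No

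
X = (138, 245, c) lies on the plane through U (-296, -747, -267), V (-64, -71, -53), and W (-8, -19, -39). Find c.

41

A normal to the plane is n = UV × UW = (-1664, 8736, -25792).
X lies in the plane iff n · UX = 0.
This gives (-25792)c + (1057472) = 0, so c = 41.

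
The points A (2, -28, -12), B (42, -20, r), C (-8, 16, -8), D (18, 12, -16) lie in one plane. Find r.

-24

Normal to plane ACD: n = (-336, 24, -1104); plane equation n·P = 11904.
Requiring n·B = 11904: (-1104)r + (-14592) = 11904.
So r = -24.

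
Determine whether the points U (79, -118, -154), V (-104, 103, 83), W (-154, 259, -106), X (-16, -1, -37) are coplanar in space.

Yes

With U as base: UV = (-183, 221, 237), UW = (-233, 377, 48), UX = (-95, 117, 117).
UW × UX = (38493, 22701, 8554).
UV · (UW × UX) = 0.
The scalar triple product vanishes, so the four points are coplanar.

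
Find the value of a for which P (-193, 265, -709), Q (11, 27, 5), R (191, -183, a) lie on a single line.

635

Collinearity requires PQ × PR = 0; each component is linear in a.
The x-component gives (-238)a + (151130) = 0, so a = 635.
The remaining components then also vanish.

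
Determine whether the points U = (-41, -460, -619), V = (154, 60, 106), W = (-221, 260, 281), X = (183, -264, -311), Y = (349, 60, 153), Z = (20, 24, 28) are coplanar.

No

The plane through U, V, W has normal n = UV × UW = (-54000, -306000, 234000) and equation n·P = -1872000.
Checking the remaining points: n·X = -1872000, n·Y = -1404000, n·Z = -1872000.
Since n·Y = -1404000 ≠ -1872000, Y is off the plane and the points are not all coplanar.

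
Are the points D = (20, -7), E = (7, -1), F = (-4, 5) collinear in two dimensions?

DE = (-13, 6), DF = (-24, 12).
det[DE; DF] = (-13)(12) − (6)(-24) = -12.
The determinant is nonzero, so they are not collinear.

No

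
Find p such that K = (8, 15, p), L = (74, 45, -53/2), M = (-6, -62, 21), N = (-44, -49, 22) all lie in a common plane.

-7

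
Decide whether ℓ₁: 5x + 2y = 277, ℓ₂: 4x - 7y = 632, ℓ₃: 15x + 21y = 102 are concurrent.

No

The three lines meet at one point iff the augmented coefficient matrix [aᵢ bᵢ cᵢ] has rank < 3, i.e. its determinant vanishes.
Here the determinant is 567.
Nonzero, so no common point exists.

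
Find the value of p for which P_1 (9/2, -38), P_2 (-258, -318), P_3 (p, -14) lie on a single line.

27

The three points are collinear iff det[P_1P_2; P_1P_3] = 0.
This determinant is linear in p: (280)p + (-7560) = 0, so p = 27.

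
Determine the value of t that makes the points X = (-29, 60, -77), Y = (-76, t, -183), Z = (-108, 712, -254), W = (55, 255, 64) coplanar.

461

Coplanarity ⇔ det[XY; XZ; XW] = 0.
Expanding, this is linear in t: (-3729)t + (1719069) = 0.
So t = 461.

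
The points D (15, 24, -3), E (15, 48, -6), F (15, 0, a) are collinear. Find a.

Direction DE = (0, 24, -3). From the y-coordinate of F, the parameter along the line is τ = (0 − 24)/24 = -1.
Then a = (-3) + (-1)·(-3) = 0.

0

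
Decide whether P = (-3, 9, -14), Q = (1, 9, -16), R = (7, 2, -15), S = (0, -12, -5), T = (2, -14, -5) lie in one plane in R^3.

No

The plane through P, Q, R has normal n = PQ × PR = (-14, -16, -28) and equation n·X = 290.
Checking the remaining points: n·S = 332, n·T = 336.
Since n·S = 332 ≠ 290, S is off the plane and the points are not all coplanar.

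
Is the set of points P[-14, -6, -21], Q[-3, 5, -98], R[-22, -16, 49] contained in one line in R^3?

No

PQ = (11, 11, -77), PR = (-8, -10, 70).
PQ × PR = (0, -154, -22).
The cross product is nonzero, so the points do not lie on one line.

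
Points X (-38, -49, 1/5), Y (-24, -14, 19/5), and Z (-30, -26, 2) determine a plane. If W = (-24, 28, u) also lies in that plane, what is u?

1/5

A normal to the plane is n = XY × XZ = (-99/5, 18/5, 42).
W lies in the plane iff n · XW = 0.
This gives (42)u + (-42/5) = 0, so u = 1/5.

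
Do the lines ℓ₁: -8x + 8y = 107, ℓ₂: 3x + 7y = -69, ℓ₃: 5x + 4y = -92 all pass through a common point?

The three lines meet at one point iff the augmented coefficient matrix [aᵢ bᵢ cᵢ] has rank < 3, i.e. its determinant vanishes.
Here the determinant is -69.
Nonzero, so no common point exists.

No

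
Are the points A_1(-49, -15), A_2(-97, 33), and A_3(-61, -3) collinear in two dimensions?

A_1A_2 = (-48, 48), A_1A_3 = (-12, 12).
Checking proportionality: A_1A_3 = 1/4·A_1A_2, so the vectors are parallel and the points are collinear.

Yes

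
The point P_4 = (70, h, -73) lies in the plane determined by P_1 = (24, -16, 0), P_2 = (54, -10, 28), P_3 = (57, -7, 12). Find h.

Coplanarity requires P_1P_2 · (P_1P_3 × P_1P_4) = 0.
P_1P_2 = (30, 6, 28), P_1P_3 = (33, 9, 12); the triple product is linear in h with coefficient 564 and constant term -4512.
Setting it to zero: h = 8.

8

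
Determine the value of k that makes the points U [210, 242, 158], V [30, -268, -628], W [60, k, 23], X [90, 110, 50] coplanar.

The points are coplanar iff UV · (UW × UX) = 0.
Expanding, this is linear in k: (-74880)k + (5765760) = 0.
So k = 77.

77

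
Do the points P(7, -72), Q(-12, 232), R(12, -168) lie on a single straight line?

No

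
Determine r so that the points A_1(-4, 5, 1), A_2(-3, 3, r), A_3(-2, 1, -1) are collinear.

Direction A_1A_3 = (2, -4, -2). From the x-coordinate of A_2, the parameter along the line is τ = (-3 − (-4))/2 = 1/2.
Then r = 1 + 1/2·(-2) = 0.

0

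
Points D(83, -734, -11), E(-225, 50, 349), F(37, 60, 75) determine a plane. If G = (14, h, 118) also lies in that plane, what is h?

457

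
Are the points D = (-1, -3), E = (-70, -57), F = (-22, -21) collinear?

No

DE = (-69, -54), DF = (-21, -18).
Twice the signed area of △DEF is (-69)(-18) − (-54)(-21) = 108.
The area is nonzero, so the three points are not collinear.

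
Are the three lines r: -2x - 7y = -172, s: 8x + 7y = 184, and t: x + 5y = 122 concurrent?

Lines aᵢx + bᵢy = cᵢ with pairwise distinct directions are concurrent exactly when det[aᵢ bᵢ cᵢ] = 0.
Here the determinant is 0.
It vanishes, so the lines are concurrent at (2, 24).

Yes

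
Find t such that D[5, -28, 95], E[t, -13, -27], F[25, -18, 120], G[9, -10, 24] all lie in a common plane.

Normal to plane DFG: n = (-1160, 1520, 320); plane equation n·P = -17960.
Requiring n·E = -17960: (-1160)t + (-28400) = -17960.
So t = -9.

-9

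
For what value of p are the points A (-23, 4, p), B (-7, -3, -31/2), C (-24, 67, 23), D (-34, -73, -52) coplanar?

Coplanarity ⇔ det[AB; AC; AD] = 0.
Expanding, this is linear in p: (-3080)p + (-33880) = 0.
So p = -11.

-11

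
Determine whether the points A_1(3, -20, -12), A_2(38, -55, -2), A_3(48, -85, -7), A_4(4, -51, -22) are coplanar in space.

No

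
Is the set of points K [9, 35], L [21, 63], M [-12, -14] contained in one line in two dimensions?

Yes

KL = (12, 28), KM = (-21, -49).
Twice the signed area of △KLM is (12)(-49) − (28)(-21) = 0.
The triangle is degenerate (zero area), so the points are collinear.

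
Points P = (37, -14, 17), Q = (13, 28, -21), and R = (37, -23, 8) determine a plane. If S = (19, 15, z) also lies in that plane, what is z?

A normal to the plane is n = PQ × PR = (-720, -216, 216).
S lies in the plane iff n · PS = 0.
This gives (216)z + (3024) = 0, so z = -14.

-14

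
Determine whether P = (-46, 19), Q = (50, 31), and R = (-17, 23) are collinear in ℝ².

No

PQ = (96, 12), PR = (29, 4).
Twice the signed area of △PQR is (96)(4) − (12)(29) = 36.
The area is nonzero, so the three points are not collinear.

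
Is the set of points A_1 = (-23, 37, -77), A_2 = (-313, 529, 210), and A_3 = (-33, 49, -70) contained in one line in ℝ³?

A_1A_2 = (-290, 492, 287), A_1A_3 = (-10, 12, 7).
A_1A_2 × A_1A_3 = (0, -840, 1440).
The cross product is nonzero, so the points do not lie on one line.

No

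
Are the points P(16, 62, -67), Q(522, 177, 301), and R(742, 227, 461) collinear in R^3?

Yes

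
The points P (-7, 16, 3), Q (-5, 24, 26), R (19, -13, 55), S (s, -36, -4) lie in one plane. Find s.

The points are coplanar iff PQ · (PR × PS) = 0.
Expanding, this is linear in s: (1083)s + (-16245) = 0.
So s = 15.

15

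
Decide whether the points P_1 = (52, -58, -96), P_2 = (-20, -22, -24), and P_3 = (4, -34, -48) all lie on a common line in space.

P_1P_2 = (-72, 36, 72), P_1P_3 = (-48, 24, 48).
P_1P_2 × P_1P_3 = (0, 0, 0).
The cross product vanishes, so the three points are collinear.

Yes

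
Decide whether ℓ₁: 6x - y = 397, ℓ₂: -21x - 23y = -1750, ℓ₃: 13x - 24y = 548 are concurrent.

No

The three lines meet at one point iff the augmented coefficient matrix [aᵢ bᵢ cᵢ] has rank < 3, i.e. its determinant vanishes.
Here the determinant is 2409.
Nonzero, so no common point exists.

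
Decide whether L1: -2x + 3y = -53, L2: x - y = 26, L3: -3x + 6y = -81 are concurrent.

The three lines meet at one point iff the augmented coefficient matrix [aᵢ bᵢ cᵢ] has rank < 3, i.e. its determinant vanishes.
Here the determinant is 0.
It vanishes, so the lines are concurrent at (25, -1).

Yes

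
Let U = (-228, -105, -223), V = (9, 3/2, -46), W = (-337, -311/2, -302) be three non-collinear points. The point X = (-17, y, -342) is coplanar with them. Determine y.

Coplanarity requires UV · (UW × UX) = 0.
UV = (237, 213/2, 177), UW = (-109, -101/2, -79); the triple product is linear in y with coefficient -570 and constant term 93765.
Setting it to zero: y = 329/2.

329/2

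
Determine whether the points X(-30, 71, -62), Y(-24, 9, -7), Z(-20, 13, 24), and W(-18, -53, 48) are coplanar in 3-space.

Yes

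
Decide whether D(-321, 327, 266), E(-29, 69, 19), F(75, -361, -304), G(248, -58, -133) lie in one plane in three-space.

With D as base: DE = (292, -258, -247), DF = (396, -688, -570), DG = (569, -385, -399).
DF × DG = (55062, -166326, 239012).
DE · (DF × DG) = -45752.
Since -45752 ≠ 0, the four points are not coplanar.

No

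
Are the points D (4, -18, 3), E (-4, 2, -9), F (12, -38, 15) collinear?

DE = (-8, 20, -12), DF = (8, -20, 12).
DE × DF = (0, 0, 0).
The cross product vanishes, so the three points are collinear.

Yes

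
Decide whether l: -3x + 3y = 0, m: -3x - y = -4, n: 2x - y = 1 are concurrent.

Lines aᵢx + bᵢy = cᵢ with pairwise distinct directions are concurrent exactly when det[aᵢ bᵢ cᵢ] = 0.
Here the determinant is 0.
It vanishes, so the lines are concurrent at (1, 1).

Yes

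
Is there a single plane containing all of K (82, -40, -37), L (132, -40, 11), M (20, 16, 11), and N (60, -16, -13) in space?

No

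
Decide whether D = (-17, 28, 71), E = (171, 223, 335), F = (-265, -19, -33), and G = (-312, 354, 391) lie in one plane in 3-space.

A normal to the plane through D, E, F is n = DE × DF = (-7872, -45920, 39524).
The plane has equation n·P = 1654268. For G: n·G = 1654268.
Equal, so G lies in the plane and all four are coplanar.

Yes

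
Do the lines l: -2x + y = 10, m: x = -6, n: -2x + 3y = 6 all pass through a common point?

Yes

The three lines meet at one point iff the augmented coefficient matrix [aᵢ bᵢ cᵢ] has rank < 3, i.e. its determinant vanishes.
Here the determinant is 0.
It vanishes, so the lines are concurrent at (-6, -2).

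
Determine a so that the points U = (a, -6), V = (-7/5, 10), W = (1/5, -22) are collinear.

-3/5

The three points are collinear iff det[UV; UW] = 0.
This determinant is linear in a: (32)a + (96/5) = 0, so a = -3/5.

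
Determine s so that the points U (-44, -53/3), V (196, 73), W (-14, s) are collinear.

The three points are collinear iff det[UV; UW] = 0.
This determinant is linear in s: (240)s + (1520) = 0, so s = -19/3.

-19/3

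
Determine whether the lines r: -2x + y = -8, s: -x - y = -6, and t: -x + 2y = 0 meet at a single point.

No

Intersecting r and s: solving the 2×2 system gives (x, y) = (14/3, 4/3).
Substitute into t: (-1)(14/3) + (2)(4/3) = -2.
But t requires 0 ≠ -2, so the three lines have no common point.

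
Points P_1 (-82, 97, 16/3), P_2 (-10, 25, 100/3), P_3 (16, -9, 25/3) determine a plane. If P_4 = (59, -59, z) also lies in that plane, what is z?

-17/3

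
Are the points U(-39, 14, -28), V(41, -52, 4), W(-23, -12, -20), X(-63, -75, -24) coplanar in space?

Yes

The four points are coplanar iff the 3×3 determinant with rows UV, UW, UX is zero.
Rows: (80, -66, 32), (16, -26, 8), (-24, -89, 4).
Expanding along the first row: (80)(608) − (-66)(256) + (32)(-2048) = 0.
Zero determinant ⇒ coplanar.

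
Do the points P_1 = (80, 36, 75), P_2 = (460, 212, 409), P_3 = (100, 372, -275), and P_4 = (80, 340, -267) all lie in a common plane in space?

Yes

A normal to the plane through P_1, P_2, P_3 is n = P_1P_2 × P_1P_3 = (-173824, 139680, 124160).
The plane has equation n·P = 434560. For P_4: n·P_4 = 434560.
Equal, so P_4 lies in the plane and all four are coplanar.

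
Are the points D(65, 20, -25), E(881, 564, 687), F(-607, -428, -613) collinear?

DE = (816, 544, 712), DF = (-672, -448, -588).
DE × DF = (-896, 1344, 0).
The cross product is nonzero, so the points do not lie on one line.

No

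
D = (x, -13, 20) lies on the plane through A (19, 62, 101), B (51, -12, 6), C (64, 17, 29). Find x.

24

A normal to the plane is n = AB × AC = (1053, -1971, 1890).
D lies in the plane iff n · AD = 0.
This gives (1053)x + (-25272) = 0, so x = 24.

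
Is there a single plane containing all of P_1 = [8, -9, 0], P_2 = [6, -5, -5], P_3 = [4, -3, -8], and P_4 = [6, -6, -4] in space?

Yes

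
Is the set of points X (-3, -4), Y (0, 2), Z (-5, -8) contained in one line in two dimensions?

XY = (3, 6), XZ = (-2, -4).
det[XY; XZ] = (3)(-4) − (6)(-2) = 0.
The determinant is zero, so the points are collinear.

Yes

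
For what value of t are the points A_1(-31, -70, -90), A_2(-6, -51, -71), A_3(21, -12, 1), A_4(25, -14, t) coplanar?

-10

Normal to plane A_1A_2A_3: n = (627, -1287, 462); plane equation n·P = 29073.
Requiring n·A_4 = 29073: (462)t + (33693) = 29073.
So t = -10.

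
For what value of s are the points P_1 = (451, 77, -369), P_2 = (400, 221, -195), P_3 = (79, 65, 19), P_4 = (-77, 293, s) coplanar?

375

Normal to plane P_1P_2P_3: n = (57960, -44940, 54180); plane equation n·P = 2687160.
Requiring n·P_4 = 2687160: (54180)s + (-17630340) = 2687160.
So s = 375.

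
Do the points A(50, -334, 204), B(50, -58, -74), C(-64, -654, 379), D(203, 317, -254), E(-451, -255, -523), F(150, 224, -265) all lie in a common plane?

The plane through A, B, C has normal n = AB × AC = (-40660, 31692, 31464) and equation n·P = -6199472.
Checking the remaining points: n·D = -6199472, n·E = -6199472, n·F = -7337952.
Since n·F = -7337952 ≠ -6199472, F is off the plane and the points are not all coplanar.

No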